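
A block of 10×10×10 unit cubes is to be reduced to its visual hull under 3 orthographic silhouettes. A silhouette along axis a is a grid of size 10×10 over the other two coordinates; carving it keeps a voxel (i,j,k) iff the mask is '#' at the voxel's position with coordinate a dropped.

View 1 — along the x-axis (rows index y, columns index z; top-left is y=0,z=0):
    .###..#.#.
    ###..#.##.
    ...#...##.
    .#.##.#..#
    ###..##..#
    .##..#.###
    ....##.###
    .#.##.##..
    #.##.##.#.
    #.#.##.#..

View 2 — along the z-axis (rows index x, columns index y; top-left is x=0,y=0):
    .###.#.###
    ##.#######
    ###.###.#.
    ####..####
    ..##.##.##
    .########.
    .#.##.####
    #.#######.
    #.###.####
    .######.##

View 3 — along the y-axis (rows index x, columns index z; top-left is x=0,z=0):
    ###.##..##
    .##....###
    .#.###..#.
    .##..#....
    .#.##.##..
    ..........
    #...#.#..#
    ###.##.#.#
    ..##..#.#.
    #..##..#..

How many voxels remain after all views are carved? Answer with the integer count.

remaining voxels: 169

before carving: 1000 voxels (10×10×10)
V1 x: intersect with YZ mask (52 set) -- 520 left
V2 z: intersect with XY mask (76 set) -- 395 left
V3 y: intersect with XZ mask (44 set) -- 169 left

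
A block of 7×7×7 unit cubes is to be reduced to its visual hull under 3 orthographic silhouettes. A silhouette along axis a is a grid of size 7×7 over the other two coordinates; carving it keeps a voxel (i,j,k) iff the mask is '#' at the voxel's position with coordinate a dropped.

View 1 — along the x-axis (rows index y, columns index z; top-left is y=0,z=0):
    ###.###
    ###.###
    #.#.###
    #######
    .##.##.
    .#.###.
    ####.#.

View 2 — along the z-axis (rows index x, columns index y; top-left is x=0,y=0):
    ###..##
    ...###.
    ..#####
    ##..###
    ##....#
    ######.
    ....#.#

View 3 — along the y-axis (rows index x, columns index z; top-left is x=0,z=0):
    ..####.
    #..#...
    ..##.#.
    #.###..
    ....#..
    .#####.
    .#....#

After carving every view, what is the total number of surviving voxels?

full grid |V| = 343
carve view 1 (along x, YZ-mask fill 37/49): 259 voxels remain
carve view 2 (along z, XY-mask fill 29/49): 149 voxels remain
carve view 3 (along y, XZ-mask fill 21/49): 71 voxels remain

|visual hull| = 71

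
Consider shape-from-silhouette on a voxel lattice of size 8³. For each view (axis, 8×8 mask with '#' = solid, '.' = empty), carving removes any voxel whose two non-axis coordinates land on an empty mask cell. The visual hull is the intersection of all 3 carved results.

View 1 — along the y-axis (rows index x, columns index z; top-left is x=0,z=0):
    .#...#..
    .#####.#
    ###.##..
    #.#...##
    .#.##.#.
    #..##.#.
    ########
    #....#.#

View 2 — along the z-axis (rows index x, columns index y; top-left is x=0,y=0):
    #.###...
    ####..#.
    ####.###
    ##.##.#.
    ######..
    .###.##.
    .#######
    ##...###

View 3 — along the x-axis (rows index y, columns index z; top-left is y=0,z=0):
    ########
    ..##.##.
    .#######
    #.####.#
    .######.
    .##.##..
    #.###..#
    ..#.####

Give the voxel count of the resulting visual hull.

full grid |V| = 512
after view 1 [y-axis, 36 of 64 cells solid] → remaining = 288
after view 2 [z-axis, 44 of 64 cells solid] → remaining = 208
after view 3 [x-axis, 45 of 64 cells solid] → remaining = 146

|visual hull| = 146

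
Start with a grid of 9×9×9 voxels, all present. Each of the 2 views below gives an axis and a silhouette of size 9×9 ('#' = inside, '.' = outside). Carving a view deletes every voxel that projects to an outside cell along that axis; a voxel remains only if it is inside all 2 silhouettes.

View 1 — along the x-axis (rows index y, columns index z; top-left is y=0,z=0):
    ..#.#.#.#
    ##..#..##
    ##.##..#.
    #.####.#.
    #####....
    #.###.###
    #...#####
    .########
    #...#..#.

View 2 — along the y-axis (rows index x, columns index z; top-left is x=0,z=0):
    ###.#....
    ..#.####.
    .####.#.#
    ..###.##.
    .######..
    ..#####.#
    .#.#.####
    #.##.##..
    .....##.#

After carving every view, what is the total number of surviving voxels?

before carving: 729 voxels (9×9×9)
V1 x: intersect with YZ mask (49 set) -- 441 left
V2 y: intersect with XZ mask (46 set) -- 240 left

|visual hull| = 240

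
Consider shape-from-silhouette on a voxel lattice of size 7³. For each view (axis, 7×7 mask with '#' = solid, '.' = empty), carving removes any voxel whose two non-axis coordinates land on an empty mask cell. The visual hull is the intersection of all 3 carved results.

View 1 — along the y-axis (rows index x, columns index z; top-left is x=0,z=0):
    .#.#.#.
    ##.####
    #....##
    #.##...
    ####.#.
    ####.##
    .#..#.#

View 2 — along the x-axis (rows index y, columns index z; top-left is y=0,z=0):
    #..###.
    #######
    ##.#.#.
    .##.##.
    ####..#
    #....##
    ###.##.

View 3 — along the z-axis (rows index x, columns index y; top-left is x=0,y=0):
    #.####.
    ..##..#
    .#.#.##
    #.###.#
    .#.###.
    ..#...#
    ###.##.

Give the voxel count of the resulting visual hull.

voxel count = 70

before carving: 343 voxels (7×7×7)
[1] y-view keeps 29 columns → grid now 203
[2] x-view keeps 32 columns → grid now 137
[3] z-view keeps 28 columns → grid now 70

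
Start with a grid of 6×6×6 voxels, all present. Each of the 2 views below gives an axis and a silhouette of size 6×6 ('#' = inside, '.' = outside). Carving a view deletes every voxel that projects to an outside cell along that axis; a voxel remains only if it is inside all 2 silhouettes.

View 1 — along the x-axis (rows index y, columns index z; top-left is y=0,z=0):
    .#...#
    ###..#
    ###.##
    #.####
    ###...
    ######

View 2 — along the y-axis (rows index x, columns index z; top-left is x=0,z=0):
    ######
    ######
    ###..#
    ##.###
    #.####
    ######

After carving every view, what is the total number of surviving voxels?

before carving: 216 voxels (6×6×6)
  1. axis=0 (YZ plane), |mask|=25  ⇒  voxels=150
  2. axis=1 (XZ plane), |mask|=32  ⇒  voxels=135

remaining voxels: 135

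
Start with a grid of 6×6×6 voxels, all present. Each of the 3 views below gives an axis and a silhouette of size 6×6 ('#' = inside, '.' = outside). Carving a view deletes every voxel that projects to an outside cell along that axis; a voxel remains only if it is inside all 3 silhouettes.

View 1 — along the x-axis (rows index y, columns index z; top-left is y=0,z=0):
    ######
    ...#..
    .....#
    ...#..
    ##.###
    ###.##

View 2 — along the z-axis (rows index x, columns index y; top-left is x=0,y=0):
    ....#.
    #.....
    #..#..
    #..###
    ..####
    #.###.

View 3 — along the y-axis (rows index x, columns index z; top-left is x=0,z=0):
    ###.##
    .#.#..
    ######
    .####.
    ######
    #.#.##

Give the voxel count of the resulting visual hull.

remaining voxels: 44

start: 6×6×6 = 216 voxels
V1 x: intersect with YZ mask (19 set) -- 114 left
V2 z: intersect with XY mask (16 set) -- 60 left
V3 y: intersect with XZ mask (27 set) -- 44 left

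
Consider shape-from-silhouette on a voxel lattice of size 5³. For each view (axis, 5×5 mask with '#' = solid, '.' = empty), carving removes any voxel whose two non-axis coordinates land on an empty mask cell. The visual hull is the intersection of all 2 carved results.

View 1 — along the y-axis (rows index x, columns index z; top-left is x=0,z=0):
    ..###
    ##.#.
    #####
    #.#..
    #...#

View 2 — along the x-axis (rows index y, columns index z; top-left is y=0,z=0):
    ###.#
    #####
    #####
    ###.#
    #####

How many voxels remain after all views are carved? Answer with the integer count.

initial block: 5^3 = 125
step 1: project along y, AND mask (15/25) → |grid| = 75
step 2: project along x, AND mask (23/25) → |grid| = 69

|visual hull| = 69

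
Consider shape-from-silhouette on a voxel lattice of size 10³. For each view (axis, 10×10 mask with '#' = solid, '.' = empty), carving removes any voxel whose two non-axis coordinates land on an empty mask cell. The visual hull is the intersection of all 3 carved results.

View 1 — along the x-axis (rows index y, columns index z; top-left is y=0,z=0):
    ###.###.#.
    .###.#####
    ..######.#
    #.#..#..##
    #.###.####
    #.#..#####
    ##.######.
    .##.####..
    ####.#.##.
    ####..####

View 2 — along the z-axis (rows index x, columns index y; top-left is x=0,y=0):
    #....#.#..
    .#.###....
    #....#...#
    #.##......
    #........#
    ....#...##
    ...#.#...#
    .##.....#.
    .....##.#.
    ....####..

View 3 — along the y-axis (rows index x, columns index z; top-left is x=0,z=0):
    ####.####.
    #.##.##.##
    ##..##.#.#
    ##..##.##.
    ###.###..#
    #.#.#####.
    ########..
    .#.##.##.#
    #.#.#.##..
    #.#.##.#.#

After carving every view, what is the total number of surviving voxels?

|visual hull| = 146

start: 10×10×10 = 1000 voxels
after view 1 [x-axis, 71 of 100 cells solid] → remaining = 710
after view 2 [z-axis, 31 of 100 cells solid] → remaining = 220
after view 3 [y-axis, 66 of 100 cells solid] → remaining = 146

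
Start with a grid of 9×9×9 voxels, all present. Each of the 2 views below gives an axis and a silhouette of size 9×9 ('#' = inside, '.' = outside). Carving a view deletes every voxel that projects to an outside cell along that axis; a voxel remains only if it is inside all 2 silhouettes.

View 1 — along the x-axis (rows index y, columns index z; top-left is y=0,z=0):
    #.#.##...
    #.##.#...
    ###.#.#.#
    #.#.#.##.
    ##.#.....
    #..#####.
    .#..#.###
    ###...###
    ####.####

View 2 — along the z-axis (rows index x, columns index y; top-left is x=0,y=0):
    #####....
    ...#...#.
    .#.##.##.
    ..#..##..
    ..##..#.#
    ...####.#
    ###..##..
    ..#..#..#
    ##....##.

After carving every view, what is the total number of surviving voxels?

start: 9×9×9 = 729 voxels
after view 1 [x-axis, 47 of 81 cells solid] → remaining = 423
after view 2 [z-axis, 36 of 81 cells solid] → remaining = 188

|visual hull| = 188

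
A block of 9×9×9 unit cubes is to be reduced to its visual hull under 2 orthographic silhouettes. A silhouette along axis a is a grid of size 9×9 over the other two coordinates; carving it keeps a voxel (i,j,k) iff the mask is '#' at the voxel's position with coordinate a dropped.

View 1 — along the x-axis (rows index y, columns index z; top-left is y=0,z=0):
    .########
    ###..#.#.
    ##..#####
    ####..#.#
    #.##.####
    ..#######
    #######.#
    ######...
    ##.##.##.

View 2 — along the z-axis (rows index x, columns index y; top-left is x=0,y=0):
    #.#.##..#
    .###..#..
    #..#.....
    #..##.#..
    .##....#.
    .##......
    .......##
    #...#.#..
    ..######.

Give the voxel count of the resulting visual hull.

start: 9×9×9 = 729 voxels
[1] x-view keeps 60 columns → grid now 540
[2] z-view keeps 31 columns → grid now 210

210 voxels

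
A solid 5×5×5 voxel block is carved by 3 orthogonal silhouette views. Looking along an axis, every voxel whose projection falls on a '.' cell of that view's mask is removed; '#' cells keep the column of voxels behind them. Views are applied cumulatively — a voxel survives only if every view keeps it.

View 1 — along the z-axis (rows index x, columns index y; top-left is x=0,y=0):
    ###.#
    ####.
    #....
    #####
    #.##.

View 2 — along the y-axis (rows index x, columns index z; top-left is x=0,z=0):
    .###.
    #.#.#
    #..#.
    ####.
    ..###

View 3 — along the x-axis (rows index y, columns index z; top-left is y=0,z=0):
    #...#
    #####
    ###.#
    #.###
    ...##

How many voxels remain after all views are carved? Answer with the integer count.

full grid |V| = 125
  1. axis=2 (XY plane), |mask|=17  ⇒  voxels=85
  2. axis=1 (XZ plane), |mask|=15  ⇒  voxels=55
  3. axis=0 (YZ plane), |mask|=17  ⇒  voxels=36

voxel count = 36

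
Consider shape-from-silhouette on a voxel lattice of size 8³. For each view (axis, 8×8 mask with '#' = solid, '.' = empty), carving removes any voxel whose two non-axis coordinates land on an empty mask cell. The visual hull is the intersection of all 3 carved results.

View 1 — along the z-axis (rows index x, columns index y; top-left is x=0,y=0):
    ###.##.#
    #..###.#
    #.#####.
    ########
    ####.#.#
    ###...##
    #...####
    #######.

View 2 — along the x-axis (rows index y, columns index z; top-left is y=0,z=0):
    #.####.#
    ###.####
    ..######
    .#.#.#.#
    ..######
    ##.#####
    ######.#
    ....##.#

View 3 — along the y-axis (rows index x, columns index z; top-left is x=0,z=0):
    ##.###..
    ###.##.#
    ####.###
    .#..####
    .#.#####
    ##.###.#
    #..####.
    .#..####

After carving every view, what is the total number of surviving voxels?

initial block: 8^3 = 512
carve view 1 (along z, XY-mask fill 48/64): 384 voxels remain
carve view 2 (along x, YZ-mask fill 46/64): 277 voxels remain
carve view 3 (along y, XZ-mask fill 45/64): 200 voxels remain

|visual hull| = 200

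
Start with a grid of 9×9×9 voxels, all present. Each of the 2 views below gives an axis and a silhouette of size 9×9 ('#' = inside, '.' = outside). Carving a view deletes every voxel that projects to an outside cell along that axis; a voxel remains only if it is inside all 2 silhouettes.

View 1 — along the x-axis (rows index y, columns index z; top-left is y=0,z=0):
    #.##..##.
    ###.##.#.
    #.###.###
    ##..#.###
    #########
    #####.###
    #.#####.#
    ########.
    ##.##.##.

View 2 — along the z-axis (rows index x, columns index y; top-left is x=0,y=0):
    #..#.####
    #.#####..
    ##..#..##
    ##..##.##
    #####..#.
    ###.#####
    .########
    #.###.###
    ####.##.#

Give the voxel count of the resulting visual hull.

remaining voxels: 405

initial block: 9^3 = 729
  1. axis=0 (YZ plane), |mask|=62  ⇒  voxels=558
  2. axis=2 (XY plane), |mask|=59  ⇒  voxels=405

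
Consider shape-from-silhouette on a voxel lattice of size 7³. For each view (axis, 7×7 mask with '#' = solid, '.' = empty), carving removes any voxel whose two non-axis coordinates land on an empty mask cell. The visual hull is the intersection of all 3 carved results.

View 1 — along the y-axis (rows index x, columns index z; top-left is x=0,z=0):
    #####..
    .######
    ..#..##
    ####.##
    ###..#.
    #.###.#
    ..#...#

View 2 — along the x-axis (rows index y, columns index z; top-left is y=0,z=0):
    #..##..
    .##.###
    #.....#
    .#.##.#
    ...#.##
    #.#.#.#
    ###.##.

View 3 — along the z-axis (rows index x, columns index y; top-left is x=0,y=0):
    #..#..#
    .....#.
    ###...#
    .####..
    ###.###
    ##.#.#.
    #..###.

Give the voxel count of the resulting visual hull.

|visual hull| = 60

initial block: 7^3 = 343
[1] y-view keeps 31 columns → grid now 217
[2] x-view keeps 26 columns → grid now 113
[3] z-view keeps 26 columns → grid now 60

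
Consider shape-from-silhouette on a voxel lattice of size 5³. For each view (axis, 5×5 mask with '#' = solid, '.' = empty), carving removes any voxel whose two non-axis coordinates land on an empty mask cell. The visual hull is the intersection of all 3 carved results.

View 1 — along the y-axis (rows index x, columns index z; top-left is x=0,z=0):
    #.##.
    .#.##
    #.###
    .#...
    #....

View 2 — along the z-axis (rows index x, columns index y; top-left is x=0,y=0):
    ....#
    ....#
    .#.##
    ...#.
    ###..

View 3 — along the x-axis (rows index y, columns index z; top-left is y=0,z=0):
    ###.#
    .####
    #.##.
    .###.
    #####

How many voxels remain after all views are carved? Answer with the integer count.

remaining voxels: 18

initial block: 5^3 = 125
carve view 1 (along y, XZ-mask fill 12/25): 60 voxels remain
carve view 2 (along z, XY-mask fill 9/25): 22 voxels remain
carve view 3 (along x, YZ-mask fill 19/25): 18 voxels remain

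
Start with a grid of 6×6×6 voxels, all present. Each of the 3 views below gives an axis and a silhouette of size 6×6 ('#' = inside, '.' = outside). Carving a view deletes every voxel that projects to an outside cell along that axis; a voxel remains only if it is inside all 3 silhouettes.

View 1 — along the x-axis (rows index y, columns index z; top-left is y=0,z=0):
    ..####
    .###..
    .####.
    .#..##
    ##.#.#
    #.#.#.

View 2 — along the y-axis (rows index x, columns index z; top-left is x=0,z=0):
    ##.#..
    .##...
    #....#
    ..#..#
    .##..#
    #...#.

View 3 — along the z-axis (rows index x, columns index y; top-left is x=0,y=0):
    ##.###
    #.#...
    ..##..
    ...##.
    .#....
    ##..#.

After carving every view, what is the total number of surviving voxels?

before carving: 216 voxels (6×6×6)
after view 1 [x-axis, 21 of 36 cells solid] → remaining = 126
after view 2 [y-axis, 14 of 36 cells solid] → remaining = 47
after view 3 [z-axis, 15 of 36 cells solid] → remaining = 18

remaining voxels: 18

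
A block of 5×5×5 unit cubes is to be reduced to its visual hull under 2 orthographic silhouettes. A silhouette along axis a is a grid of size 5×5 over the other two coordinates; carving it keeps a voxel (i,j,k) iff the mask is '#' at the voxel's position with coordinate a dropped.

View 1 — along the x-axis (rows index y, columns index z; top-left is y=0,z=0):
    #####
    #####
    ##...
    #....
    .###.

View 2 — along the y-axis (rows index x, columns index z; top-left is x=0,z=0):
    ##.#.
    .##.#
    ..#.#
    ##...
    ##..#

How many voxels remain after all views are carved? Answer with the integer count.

remaining voxels: 43

start: 5×5×5 = 125 voxels
after view 1 [x-axis, 16 of 25 cells solid] → remaining = 80
after view 2 [y-axis, 13 of 25 cells solid] → remaining = 43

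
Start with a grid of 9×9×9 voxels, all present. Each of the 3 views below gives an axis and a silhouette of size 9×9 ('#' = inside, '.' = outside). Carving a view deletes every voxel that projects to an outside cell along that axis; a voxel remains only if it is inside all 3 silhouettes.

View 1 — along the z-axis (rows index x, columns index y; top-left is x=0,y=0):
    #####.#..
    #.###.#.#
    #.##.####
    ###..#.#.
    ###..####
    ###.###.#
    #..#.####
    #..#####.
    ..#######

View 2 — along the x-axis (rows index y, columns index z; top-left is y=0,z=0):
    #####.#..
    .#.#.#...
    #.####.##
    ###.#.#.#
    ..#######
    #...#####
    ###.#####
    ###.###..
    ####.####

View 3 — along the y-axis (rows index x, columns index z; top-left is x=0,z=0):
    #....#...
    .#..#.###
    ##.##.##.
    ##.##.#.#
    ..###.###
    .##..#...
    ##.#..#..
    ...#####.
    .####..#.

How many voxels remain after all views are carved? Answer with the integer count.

|visual hull| = 187

start: 9×9×9 = 729 voxels
[1] z-view keeps 57 columns → grid now 513
[2] x-view keeps 57 columns → grid now 370
[3] y-view keeps 42 columns → grid now 187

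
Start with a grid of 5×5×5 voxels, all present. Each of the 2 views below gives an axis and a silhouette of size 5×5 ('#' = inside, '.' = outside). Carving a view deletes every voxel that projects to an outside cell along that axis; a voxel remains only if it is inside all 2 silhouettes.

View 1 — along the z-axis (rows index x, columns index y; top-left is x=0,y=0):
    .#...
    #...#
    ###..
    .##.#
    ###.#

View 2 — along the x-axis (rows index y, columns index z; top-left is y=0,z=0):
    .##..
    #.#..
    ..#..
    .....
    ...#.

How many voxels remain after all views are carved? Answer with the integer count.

|visual hull| = 20

before carving: 125 voxels (5×5×5)
  1. axis=2 (XY plane), |mask|=13  ⇒  voxels=65
  2. axis=0 (YZ plane), |mask|=6  ⇒  voxels=20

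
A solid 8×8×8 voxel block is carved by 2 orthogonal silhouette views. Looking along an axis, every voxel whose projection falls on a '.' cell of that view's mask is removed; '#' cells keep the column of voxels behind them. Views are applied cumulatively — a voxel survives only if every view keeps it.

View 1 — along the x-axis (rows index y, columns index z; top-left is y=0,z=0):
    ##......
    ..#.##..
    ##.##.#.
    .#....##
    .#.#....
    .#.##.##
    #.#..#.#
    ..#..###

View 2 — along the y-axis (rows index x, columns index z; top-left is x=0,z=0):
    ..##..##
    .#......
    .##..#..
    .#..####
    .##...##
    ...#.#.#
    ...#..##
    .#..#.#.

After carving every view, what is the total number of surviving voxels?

|visual hull| = 98

before carving: 512 voxels (8×8×8)
[1] x-view keeps 28 columns → grid now 224
[2] y-view keeps 26 columns → grid now 98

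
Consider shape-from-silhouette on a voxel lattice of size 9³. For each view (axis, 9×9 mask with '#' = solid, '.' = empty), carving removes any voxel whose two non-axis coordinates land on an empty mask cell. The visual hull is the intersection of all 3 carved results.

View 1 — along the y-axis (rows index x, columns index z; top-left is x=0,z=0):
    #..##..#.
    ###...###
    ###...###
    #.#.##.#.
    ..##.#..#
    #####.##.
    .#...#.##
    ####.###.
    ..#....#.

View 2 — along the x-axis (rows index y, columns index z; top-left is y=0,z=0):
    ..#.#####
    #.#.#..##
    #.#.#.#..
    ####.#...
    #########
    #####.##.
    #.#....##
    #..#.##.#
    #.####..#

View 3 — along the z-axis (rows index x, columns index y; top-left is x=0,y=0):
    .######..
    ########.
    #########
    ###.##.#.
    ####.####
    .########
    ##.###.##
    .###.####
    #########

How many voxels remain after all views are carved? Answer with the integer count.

start: 9×9×9 = 729 voxels
  1. axis=1 (XZ plane), |mask|=45  ⇒  voxels=405
  2. axis=0 (YZ plane), |mask|=51  ⇒  voxels=261
  3. axis=2 (XY plane), |mask|=68  ⇒  voxels=220

voxel count = 220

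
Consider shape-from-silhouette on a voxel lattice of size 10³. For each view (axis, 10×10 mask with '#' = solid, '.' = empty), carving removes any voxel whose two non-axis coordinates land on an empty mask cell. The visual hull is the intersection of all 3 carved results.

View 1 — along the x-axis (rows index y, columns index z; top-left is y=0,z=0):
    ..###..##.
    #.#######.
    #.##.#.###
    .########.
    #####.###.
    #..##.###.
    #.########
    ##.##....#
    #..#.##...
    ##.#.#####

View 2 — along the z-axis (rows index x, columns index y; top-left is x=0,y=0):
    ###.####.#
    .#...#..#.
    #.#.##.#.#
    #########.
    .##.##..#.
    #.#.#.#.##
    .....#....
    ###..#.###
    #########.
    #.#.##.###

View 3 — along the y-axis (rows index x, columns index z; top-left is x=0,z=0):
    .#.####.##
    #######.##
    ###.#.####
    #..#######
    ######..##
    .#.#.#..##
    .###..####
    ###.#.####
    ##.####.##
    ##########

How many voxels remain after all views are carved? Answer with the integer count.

initial block: 10^3 = 1000
[1] x-view keeps 68 columns → grid now 680
[2] z-view keeps 61 columns → grid now 399
[3] y-view keeps 78 columns → grid now 306

306 voxels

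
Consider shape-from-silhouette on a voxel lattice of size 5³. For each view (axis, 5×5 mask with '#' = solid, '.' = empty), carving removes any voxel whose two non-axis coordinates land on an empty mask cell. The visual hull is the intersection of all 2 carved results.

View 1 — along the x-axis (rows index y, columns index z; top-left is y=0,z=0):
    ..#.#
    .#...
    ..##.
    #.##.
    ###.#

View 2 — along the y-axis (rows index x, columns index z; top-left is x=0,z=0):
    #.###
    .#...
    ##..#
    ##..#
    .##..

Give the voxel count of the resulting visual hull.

start: 5×5×5 = 125 voxels
after view 1 [x-axis, 12 of 25 cells solid] → remaining = 60
after view 2 [y-axis, 13 of 25 cells solid] → remaining = 30

30 voxels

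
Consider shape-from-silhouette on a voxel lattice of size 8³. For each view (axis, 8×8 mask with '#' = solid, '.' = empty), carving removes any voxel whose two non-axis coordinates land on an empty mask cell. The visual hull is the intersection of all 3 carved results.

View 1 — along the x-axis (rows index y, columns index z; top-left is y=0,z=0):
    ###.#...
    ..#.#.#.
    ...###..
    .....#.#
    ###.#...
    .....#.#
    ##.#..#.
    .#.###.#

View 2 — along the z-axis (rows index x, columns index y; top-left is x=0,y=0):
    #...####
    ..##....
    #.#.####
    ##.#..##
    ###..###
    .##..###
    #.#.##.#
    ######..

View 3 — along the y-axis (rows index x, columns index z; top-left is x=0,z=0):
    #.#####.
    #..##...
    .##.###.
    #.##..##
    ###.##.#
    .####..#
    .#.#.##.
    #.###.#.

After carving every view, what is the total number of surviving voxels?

before carving: 512 voxels (8×8×8)
carve view 1 (along x, YZ-mask fill 27/64): 216 voxels remain
carve view 2 (along z, XY-mask fill 40/64): 138 voxels remain
carve view 3 (along y, XZ-mask fill 39/64): 85 voxels remain

85 voxels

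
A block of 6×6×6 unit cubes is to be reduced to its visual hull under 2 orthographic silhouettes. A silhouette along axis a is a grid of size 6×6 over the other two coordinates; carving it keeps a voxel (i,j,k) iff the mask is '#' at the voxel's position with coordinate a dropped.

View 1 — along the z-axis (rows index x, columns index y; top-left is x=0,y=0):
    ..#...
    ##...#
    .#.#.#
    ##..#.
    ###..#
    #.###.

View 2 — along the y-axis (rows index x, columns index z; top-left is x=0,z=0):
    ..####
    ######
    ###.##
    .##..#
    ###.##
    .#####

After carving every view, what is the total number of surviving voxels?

86 voxels

full grid |V| = 216
after view 1 [z-axis, 18 of 36 cells solid] → remaining = 108
after view 2 [y-axis, 28 of 36 cells solid] → remaining = 86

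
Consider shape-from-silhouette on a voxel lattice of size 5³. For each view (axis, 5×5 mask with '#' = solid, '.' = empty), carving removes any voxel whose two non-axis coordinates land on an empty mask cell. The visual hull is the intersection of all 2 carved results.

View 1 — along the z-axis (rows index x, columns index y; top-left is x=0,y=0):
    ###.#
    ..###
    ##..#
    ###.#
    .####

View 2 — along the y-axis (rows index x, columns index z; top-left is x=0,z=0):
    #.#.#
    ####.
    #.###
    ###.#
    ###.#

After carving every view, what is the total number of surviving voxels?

remaining voxels: 68

start: 5×5×5 = 125 voxels
step 1: project along z, AND mask (18/25) → |grid| = 90
step 2: project along y, AND mask (19/25) → |grid| = 68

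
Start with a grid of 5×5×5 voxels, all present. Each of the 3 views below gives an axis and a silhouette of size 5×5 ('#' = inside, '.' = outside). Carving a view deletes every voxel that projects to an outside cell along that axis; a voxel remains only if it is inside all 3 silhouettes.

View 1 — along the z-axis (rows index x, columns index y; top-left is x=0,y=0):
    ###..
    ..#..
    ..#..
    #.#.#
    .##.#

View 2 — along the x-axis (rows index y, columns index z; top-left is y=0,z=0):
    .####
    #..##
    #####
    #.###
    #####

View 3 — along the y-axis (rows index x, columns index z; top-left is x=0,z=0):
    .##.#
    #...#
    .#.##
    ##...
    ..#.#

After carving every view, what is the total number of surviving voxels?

22 voxels

initial block: 5^3 = 125
  1. axis=2 (XY plane), |mask|=11  ⇒  voxels=55
  2. axis=0 (YZ plane), |mask|=21  ⇒  voxels=49
  3. axis=1 (XZ plane), |mask|=12  ⇒  voxels=22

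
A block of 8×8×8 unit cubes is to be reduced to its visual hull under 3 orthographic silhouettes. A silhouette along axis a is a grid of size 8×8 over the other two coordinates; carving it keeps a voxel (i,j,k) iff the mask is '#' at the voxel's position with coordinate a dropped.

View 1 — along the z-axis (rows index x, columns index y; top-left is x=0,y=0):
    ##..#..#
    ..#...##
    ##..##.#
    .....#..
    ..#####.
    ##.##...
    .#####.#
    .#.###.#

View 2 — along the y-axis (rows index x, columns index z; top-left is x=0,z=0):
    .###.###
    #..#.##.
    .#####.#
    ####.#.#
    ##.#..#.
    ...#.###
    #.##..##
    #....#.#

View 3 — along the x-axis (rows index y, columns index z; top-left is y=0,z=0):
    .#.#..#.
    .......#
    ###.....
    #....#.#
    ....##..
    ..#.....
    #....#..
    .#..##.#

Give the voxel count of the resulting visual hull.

start: 8×8×8 = 512 voxels
carve view 1 (along z, XY-mask fill 33/64): 264 voxels remain
carve view 2 (along y, XZ-mask fill 38/64): 153 voxels remain
carve view 3 (along x, YZ-mask fill 19/64): 47 voxels remain

remaining voxels: 47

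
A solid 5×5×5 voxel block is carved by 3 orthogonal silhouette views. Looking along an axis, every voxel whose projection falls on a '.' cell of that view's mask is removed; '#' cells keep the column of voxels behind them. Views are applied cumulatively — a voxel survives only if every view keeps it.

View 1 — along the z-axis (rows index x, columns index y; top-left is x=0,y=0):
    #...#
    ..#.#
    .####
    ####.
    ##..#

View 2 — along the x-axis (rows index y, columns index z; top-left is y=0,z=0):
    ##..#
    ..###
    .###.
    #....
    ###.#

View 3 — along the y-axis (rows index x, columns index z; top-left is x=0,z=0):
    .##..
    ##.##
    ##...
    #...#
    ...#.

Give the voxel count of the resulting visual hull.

remaining voxels: 17

full grid |V| = 125
[1] z-view keeps 15 columns → grid now 75
[2] x-view keeps 14 columns → grid now 45
[3] y-view keeps 11 columns → grid now 17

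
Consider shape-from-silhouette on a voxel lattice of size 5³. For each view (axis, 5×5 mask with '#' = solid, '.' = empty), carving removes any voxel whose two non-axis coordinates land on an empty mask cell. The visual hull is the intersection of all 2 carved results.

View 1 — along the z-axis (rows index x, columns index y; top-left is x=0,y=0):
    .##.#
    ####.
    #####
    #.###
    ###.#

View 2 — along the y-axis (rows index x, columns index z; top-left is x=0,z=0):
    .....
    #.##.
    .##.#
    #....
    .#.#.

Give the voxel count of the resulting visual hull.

before carving: 125 voxels (5×5×5)
  1. axis=2 (XY plane), |mask|=20  ⇒  voxels=100
  2. axis=1 (XZ plane), |mask|=9  ⇒  voxels=39

voxel count = 39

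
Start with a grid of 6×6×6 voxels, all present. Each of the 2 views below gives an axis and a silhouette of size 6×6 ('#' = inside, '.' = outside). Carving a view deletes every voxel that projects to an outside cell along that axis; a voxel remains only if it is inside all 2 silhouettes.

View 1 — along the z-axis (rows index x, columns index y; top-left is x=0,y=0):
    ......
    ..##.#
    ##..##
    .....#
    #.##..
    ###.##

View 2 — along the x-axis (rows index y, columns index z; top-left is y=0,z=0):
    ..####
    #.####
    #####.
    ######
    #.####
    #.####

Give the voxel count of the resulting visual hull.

remaining voxels: 79

before carving: 216 voxels (6×6×6)
carve view 1 (along z, XY-mask fill 16/36): 96 voxels remain
carve view 2 (along x, YZ-mask fill 30/36): 79 voxels remain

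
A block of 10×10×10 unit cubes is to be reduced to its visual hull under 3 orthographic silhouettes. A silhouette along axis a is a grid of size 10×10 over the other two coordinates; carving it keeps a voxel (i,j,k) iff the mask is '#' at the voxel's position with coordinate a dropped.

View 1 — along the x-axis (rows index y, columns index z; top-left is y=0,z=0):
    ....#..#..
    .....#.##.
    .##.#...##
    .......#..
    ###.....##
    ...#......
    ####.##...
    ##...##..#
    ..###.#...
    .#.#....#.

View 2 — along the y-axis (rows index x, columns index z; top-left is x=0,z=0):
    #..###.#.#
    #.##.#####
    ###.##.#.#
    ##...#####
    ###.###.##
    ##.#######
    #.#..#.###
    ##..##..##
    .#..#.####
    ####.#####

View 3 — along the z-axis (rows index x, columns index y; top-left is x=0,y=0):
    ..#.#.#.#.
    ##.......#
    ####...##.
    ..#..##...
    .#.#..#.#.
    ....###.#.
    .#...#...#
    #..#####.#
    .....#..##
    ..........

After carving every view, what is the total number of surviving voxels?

initial block: 10^3 = 1000
step 1: project along x, AND mask (35/100) → |grid| = 350
step 2: project along y, AND mask (72/100) → |grid| = 247
step 3: project along z, AND mask (37/100) → |grid| = 82

|visual hull| = 82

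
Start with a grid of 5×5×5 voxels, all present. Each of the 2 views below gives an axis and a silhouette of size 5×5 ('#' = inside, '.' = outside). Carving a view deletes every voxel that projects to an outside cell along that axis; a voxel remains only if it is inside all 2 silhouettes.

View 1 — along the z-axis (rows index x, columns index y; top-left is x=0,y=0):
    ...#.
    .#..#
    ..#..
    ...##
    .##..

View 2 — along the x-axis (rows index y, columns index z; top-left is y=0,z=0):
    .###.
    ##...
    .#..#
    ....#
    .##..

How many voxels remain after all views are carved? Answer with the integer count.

before carving: 125 voxels (5×5×5)
  1. axis=2 (XY plane), |mask|=8  ⇒  voxels=40
  2. axis=0 (YZ plane), |mask|=10  ⇒  voxels=14

|visual hull| = 14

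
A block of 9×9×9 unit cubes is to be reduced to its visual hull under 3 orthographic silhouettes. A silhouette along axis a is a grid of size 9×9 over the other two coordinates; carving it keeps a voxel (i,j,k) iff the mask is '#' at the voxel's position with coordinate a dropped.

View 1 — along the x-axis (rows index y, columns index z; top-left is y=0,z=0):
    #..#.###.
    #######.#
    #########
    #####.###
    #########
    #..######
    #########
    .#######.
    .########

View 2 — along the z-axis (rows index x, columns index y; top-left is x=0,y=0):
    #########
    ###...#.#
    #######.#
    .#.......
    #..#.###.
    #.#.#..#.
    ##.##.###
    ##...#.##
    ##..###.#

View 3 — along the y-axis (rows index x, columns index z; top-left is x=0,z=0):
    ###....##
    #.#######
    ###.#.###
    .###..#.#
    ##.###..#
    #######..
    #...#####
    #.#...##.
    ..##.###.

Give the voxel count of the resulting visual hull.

full grid |V| = 729
carve view 1 (along x, YZ-mask fill 70/81): 630 voxels remain
carve view 2 (along z, XY-mask fill 50/81): 381 voxels remain
carve view 3 (along y, XZ-mask fill 53/81): 248 voxels remain

voxel count = 248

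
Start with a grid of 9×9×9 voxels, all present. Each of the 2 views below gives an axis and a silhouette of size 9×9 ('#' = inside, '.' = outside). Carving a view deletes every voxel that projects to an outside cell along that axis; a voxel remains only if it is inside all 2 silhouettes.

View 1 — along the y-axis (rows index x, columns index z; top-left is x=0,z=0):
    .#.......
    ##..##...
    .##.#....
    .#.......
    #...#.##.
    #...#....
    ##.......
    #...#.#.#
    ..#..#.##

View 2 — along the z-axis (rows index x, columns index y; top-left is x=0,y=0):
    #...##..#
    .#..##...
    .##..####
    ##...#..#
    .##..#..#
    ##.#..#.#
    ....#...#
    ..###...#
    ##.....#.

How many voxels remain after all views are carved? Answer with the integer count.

before carving: 729 voxels (9×9×9)
carve view 1 (along y, XZ-mask fill 25/81): 225 voxels remain
carve view 2 (along z, XY-mask fill 35/81): 96 voxels remain

96 voxels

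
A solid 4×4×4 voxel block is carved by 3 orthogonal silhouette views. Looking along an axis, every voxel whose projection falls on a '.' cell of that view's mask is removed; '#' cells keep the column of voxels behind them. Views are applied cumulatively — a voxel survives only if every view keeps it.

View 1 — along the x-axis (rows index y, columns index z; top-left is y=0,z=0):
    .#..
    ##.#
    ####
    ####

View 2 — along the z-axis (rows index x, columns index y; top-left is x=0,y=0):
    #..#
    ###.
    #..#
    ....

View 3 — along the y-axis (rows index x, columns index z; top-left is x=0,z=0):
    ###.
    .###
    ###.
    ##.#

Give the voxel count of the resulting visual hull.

full grid |V| = 64
[1] x-view keeps 12 columns → grid now 48
[2] z-view keeps 7 columns → grid now 18
[3] y-view keeps 12 columns → grid now 14

remaining voxels: 14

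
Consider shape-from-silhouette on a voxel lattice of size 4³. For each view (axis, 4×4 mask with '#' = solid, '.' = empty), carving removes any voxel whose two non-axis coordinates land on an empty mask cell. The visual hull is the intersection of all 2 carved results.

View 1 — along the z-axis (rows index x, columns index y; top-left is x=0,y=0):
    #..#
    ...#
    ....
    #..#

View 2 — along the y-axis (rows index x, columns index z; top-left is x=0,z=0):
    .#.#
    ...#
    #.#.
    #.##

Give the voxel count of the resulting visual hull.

before carving: 64 voxels (4×4×4)
  1. axis=2 (XY plane), |mask|=5  ⇒  voxels=20
  2. axis=1 (XZ plane), |mask|=8  ⇒  voxels=11

|visual hull| = 11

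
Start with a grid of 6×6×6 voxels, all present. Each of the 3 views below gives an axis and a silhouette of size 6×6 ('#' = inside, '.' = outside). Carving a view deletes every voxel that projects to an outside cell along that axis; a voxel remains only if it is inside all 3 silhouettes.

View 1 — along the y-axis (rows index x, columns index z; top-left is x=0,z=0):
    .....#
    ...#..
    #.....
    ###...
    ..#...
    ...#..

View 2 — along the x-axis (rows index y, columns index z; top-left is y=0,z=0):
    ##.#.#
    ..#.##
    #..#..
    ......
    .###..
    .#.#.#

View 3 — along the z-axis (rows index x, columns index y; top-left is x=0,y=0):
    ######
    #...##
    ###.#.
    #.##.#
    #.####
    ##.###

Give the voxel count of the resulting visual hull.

remaining voxels: 16

before carving: 216 voxels (6×6×6)
step 1: project along y, AND mask (8/36) → |grid| = 48
step 2: project along x, AND mask (15/36) → |grid| = 22
step 3: project along z, AND mask (27/36) → |grid| = 16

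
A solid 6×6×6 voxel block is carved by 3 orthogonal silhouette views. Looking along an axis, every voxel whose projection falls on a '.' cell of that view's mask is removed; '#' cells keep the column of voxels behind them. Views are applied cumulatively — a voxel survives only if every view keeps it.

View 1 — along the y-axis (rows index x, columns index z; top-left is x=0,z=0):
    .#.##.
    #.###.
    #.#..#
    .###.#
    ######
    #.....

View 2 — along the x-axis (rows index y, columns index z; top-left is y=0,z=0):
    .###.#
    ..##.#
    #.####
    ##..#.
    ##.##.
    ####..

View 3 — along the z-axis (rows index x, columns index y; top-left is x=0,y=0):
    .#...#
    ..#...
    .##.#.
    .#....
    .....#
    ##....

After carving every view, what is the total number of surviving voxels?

20 voxels

start: 6×6×6 = 216 voxels
  1. axis=1 (XZ plane), |mask|=21  ⇒  voxels=126
  2. axis=0 (YZ plane), |mask|=23  ⇒  voxels=82
  3. axis=2 (XY plane), |mask|=10  ⇒  voxels=20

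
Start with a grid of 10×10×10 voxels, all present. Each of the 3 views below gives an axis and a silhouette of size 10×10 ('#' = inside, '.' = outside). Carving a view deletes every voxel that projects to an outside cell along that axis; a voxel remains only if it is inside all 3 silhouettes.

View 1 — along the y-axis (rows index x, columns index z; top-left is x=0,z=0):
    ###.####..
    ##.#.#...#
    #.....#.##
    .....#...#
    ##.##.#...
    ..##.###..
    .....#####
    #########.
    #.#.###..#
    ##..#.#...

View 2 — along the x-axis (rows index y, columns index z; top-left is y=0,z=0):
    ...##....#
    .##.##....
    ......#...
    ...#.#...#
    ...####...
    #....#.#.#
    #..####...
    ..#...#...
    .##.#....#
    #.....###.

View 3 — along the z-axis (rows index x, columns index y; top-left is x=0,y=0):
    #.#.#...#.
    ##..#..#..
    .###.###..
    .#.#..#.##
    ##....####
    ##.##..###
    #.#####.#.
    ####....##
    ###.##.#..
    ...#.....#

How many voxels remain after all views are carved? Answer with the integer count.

initial block: 10^3 = 1000
  1. axis=1 (XZ plane), |mask|=52  ⇒  voxels=520
  2. axis=0 (YZ plane), |mask|=34  ⇒  voxels=190
  3. axis=2 (XY plane), |mask|=53  ⇒  voxels=96

|visual hull| = 96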